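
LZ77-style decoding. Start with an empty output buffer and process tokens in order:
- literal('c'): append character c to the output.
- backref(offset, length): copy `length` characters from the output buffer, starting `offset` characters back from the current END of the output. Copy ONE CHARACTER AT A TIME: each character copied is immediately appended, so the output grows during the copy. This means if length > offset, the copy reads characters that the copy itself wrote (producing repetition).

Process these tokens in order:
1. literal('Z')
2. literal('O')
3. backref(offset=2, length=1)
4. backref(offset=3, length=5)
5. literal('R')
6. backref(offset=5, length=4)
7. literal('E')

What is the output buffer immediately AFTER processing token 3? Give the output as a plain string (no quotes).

Answer: ZOZ

Derivation:
Token 1: literal('Z'). Output: "Z"
Token 2: literal('O'). Output: "ZO"
Token 3: backref(off=2, len=1). Copied 'Z' from pos 0. Output: "ZOZ"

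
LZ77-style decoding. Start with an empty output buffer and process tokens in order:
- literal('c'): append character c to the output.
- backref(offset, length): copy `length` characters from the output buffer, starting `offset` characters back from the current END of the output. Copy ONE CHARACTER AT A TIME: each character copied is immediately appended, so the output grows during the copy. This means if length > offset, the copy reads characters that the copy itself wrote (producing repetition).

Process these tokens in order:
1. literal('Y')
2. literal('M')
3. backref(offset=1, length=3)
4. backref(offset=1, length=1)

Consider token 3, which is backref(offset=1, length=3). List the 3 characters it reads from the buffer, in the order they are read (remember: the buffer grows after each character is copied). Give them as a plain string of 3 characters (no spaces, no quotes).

Token 1: literal('Y'). Output: "Y"
Token 2: literal('M'). Output: "YM"
Token 3: backref(off=1, len=3). Buffer before: "YM" (len 2)
  byte 1: read out[1]='M', append. Buffer now: "YMM"
  byte 2: read out[2]='M', append. Buffer now: "YMMM"
  byte 3: read out[3]='M', append. Buffer now: "YMMMM"

Answer: MMM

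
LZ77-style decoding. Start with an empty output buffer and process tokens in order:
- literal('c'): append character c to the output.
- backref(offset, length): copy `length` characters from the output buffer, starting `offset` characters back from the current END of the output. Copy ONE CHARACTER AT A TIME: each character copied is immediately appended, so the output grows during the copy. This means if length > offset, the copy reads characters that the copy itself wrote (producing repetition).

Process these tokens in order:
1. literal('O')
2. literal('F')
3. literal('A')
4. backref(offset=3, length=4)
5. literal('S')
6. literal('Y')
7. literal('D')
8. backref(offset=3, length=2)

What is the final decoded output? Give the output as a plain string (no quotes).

Token 1: literal('O'). Output: "O"
Token 2: literal('F'). Output: "OF"
Token 3: literal('A'). Output: "OFA"
Token 4: backref(off=3, len=4) (overlapping!). Copied 'OFAO' from pos 0. Output: "OFAOFAO"
Token 5: literal('S'). Output: "OFAOFAOS"
Token 6: literal('Y'). Output: "OFAOFAOSY"
Token 7: literal('D'). Output: "OFAOFAOSYD"
Token 8: backref(off=3, len=2). Copied 'SY' from pos 7. Output: "OFAOFAOSYDSY"

Answer: OFAOFAOSYDSY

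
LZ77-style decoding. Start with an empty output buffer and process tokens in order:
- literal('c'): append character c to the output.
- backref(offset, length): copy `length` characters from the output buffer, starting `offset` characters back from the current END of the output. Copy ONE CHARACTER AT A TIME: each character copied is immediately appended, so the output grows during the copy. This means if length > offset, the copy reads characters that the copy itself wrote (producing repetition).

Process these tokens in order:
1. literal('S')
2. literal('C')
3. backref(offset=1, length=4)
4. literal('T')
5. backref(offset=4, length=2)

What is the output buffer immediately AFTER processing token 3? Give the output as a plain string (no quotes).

Answer: SCCCCC

Derivation:
Token 1: literal('S'). Output: "S"
Token 2: literal('C'). Output: "SC"
Token 3: backref(off=1, len=4) (overlapping!). Copied 'CCCC' from pos 1. Output: "SCCCCC"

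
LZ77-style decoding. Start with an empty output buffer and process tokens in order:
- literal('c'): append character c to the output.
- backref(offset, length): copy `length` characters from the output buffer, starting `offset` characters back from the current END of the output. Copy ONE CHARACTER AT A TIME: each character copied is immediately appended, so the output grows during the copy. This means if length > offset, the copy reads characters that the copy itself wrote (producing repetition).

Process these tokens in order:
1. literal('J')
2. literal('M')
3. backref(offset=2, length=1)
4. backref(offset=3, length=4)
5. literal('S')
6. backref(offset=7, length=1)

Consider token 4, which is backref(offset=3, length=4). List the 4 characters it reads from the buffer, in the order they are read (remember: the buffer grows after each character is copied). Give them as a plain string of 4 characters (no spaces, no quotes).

Token 1: literal('J'). Output: "J"
Token 2: literal('M'). Output: "JM"
Token 3: backref(off=2, len=1). Copied 'J' from pos 0. Output: "JMJ"
Token 4: backref(off=3, len=4). Buffer before: "JMJ" (len 3)
  byte 1: read out[0]='J', append. Buffer now: "JMJJ"
  byte 2: read out[1]='M', append. Buffer now: "JMJJM"
  byte 3: read out[2]='J', append. Buffer now: "JMJJMJ"
  byte 4: read out[3]='J', append. Buffer now: "JMJJMJJ"

Answer: JMJJ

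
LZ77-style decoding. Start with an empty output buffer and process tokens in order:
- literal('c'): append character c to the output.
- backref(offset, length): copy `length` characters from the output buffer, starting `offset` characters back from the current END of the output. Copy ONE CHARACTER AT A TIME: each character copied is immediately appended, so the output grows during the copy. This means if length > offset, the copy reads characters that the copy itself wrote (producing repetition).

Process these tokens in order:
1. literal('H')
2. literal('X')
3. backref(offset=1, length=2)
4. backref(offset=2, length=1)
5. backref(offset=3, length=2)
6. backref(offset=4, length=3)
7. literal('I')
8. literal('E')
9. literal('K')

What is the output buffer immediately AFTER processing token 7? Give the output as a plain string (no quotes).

Answer: HXXXXXXXXXI

Derivation:
Token 1: literal('H'). Output: "H"
Token 2: literal('X'). Output: "HX"
Token 3: backref(off=1, len=2) (overlapping!). Copied 'XX' from pos 1. Output: "HXXX"
Token 4: backref(off=2, len=1). Copied 'X' from pos 2. Output: "HXXXX"
Token 5: backref(off=3, len=2). Copied 'XX' from pos 2. Output: "HXXXXXX"
Token 6: backref(off=4, len=3). Copied 'XXX' from pos 3. Output: "HXXXXXXXXX"
Token 7: literal('I'). Output: "HXXXXXXXXXI"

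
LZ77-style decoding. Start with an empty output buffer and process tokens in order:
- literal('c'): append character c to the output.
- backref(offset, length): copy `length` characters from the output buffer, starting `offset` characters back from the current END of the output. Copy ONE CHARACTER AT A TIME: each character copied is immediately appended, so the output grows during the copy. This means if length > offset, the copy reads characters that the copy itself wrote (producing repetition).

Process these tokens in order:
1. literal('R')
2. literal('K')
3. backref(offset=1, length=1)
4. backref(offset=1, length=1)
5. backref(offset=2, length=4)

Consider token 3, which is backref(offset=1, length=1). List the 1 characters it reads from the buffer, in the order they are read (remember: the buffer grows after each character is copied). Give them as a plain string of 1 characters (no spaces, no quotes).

Token 1: literal('R'). Output: "R"
Token 2: literal('K'). Output: "RK"
Token 3: backref(off=1, len=1). Buffer before: "RK" (len 2)
  byte 1: read out[1]='K', append. Buffer now: "RKK"

Answer: K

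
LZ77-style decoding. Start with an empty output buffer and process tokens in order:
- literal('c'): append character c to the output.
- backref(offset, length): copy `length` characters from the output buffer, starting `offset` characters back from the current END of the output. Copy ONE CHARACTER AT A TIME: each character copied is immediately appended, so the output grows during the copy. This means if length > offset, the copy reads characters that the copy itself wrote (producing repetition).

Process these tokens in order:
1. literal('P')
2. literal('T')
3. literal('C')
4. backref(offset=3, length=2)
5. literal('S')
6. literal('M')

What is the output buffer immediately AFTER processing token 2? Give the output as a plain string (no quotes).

Answer: PT

Derivation:
Token 1: literal('P'). Output: "P"
Token 2: literal('T'). Output: "PT"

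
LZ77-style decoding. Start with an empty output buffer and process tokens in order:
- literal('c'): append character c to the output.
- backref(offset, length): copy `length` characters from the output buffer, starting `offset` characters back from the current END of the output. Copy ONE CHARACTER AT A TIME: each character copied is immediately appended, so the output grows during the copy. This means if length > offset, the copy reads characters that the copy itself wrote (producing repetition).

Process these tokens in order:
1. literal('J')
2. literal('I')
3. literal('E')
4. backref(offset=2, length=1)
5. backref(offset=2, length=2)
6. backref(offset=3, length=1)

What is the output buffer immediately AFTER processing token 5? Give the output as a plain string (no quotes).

Answer: JIEIEI

Derivation:
Token 1: literal('J'). Output: "J"
Token 2: literal('I'). Output: "JI"
Token 3: literal('E'). Output: "JIE"
Token 4: backref(off=2, len=1). Copied 'I' from pos 1. Output: "JIEI"
Token 5: backref(off=2, len=2). Copied 'EI' from pos 2. Output: "JIEIEI"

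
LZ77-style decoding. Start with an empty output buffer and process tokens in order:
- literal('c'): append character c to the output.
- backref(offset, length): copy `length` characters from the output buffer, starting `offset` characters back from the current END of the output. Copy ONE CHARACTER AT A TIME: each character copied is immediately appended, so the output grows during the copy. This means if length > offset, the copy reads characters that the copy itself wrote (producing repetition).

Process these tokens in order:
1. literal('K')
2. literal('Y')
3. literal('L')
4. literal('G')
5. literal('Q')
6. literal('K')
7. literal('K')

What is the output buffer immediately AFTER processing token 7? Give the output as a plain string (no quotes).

Answer: KYLGQKK

Derivation:
Token 1: literal('K'). Output: "K"
Token 2: literal('Y'). Output: "KY"
Token 3: literal('L'). Output: "KYL"
Token 4: literal('G'). Output: "KYLG"
Token 5: literal('Q'). Output: "KYLGQ"
Token 6: literal('K'). Output: "KYLGQK"
Token 7: literal('K'). Output: "KYLGQKK"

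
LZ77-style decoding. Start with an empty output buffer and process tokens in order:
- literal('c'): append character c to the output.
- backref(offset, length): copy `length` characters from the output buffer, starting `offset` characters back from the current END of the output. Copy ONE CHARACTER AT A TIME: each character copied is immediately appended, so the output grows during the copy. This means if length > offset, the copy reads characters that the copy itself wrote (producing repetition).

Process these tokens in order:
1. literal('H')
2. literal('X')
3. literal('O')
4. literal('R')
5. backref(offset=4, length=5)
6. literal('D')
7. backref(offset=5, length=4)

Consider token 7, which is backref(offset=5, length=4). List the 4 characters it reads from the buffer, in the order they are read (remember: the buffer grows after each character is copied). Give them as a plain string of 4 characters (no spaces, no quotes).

Token 1: literal('H'). Output: "H"
Token 2: literal('X'). Output: "HX"
Token 3: literal('O'). Output: "HXO"
Token 4: literal('R'). Output: "HXOR"
Token 5: backref(off=4, len=5) (overlapping!). Copied 'HXORH' from pos 0. Output: "HXORHXORH"
Token 6: literal('D'). Output: "HXORHXORHD"
Token 7: backref(off=5, len=4). Buffer before: "HXORHXORHD" (len 10)
  byte 1: read out[5]='X', append. Buffer now: "HXORHXORHDX"
  byte 2: read out[6]='O', append. Buffer now: "HXORHXORHDXO"
  byte 3: read out[7]='R', append. Buffer now: "HXORHXORHDXOR"
  byte 4: read out[8]='H', append. Buffer now: "HXORHXORHDXORH"

Answer: XORH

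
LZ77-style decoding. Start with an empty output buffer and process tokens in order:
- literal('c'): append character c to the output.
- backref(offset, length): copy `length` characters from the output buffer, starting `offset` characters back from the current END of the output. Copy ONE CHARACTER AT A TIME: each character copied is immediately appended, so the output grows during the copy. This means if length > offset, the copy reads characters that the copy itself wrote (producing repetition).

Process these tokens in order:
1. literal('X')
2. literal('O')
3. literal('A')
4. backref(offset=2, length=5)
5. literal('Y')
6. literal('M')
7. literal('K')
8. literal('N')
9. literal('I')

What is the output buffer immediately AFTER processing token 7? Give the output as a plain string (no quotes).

Answer: XOAOAOAOYMK

Derivation:
Token 1: literal('X'). Output: "X"
Token 2: literal('O'). Output: "XO"
Token 3: literal('A'). Output: "XOA"
Token 4: backref(off=2, len=5) (overlapping!). Copied 'OAOAO' from pos 1. Output: "XOAOAOAO"
Token 5: literal('Y'). Output: "XOAOAOAOY"
Token 6: literal('M'). Output: "XOAOAOAOYM"
Token 7: literal('K'). Output: "XOAOAOAOYMK"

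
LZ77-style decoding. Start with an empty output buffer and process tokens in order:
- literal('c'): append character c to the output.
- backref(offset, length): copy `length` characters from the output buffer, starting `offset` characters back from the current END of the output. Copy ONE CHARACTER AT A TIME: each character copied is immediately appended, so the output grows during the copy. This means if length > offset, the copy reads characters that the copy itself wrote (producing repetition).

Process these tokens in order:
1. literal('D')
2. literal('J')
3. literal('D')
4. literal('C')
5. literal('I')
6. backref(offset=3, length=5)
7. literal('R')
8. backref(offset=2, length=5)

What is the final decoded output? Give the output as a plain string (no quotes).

Token 1: literal('D'). Output: "D"
Token 2: literal('J'). Output: "DJ"
Token 3: literal('D'). Output: "DJD"
Token 4: literal('C'). Output: "DJDC"
Token 5: literal('I'). Output: "DJDCI"
Token 6: backref(off=3, len=5) (overlapping!). Copied 'DCIDC' from pos 2. Output: "DJDCIDCIDC"
Token 7: literal('R'). Output: "DJDCIDCIDCR"
Token 8: backref(off=2, len=5) (overlapping!). Copied 'CRCRC' from pos 9. Output: "DJDCIDCIDCRCRCRC"

Answer: DJDCIDCIDCRCRCRC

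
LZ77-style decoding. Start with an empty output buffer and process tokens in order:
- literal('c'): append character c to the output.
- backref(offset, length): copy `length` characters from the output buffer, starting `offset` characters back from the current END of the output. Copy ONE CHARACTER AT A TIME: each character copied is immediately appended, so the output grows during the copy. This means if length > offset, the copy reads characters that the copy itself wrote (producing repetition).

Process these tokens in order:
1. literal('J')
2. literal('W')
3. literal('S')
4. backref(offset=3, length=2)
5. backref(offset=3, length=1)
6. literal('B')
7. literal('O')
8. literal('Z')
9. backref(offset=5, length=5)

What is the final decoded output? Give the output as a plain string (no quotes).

Answer: JWSJWSBOZWSBOZ

Derivation:
Token 1: literal('J'). Output: "J"
Token 2: literal('W'). Output: "JW"
Token 3: literal('S'). Output: "JWS"
Token 4: backref(off=3, len=2). Copied 'JW' from pos 0. Output: "JWSJW"
Token 5: backref(off=3, len=1). Copied 'S' from pos 2. Output: "JWSJWS"
Token 6: literal('B'). Output: "JWSJWSB"
Token 7: literal('O'). Output: "JWSJWSBO"
Token 8: literal('Z'). Output: "JWSJWSBOZ"
Token 9: backref(off=5, len=5). Copied 'WSBOZ' from pos 4. Output: "JWSJWSBOZWSBOZ"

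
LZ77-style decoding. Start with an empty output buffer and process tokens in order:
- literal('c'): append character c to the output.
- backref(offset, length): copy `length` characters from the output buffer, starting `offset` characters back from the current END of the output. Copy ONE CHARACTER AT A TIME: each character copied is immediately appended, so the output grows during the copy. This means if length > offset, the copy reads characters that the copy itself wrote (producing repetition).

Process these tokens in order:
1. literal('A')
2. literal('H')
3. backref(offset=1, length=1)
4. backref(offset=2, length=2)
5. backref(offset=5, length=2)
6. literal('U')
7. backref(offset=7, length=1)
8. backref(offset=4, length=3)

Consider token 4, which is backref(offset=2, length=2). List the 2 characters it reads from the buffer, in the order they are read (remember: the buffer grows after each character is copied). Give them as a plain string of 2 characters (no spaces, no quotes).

Token 1: literal('A'). Output: "A"
Token 2: literal('H'). Output: "AH"
Token 3: backref(off=1, len=1). Copied 'H' from pos 1. Output: "AHH"
Token 4: backref(off=2, len=2). Buffer before: "AHH" (len 3)
  byte 1: read out[1]='H', append. Buffer now: "AHHH"
  byte 2: read out[2]='H', append. Buffer now: "AHHHH"

Answer: HH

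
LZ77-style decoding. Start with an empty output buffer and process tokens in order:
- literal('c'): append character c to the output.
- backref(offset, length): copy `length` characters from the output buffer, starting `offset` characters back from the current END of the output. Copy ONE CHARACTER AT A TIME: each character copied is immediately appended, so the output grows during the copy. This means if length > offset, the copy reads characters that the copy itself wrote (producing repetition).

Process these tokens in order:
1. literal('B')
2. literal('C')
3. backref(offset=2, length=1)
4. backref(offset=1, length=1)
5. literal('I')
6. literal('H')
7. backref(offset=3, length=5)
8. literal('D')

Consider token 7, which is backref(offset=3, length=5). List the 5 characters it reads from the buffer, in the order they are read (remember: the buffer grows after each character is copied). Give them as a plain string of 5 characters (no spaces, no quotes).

Answer: BIHBI

Derivation:
Token 1: literal('B'). Output: "B"
Token 2: literal('C'). Output: "BC"
Token 3: backref(off=2, len=1). Copied 'B' from pos 0. Output: "BCB"
Token 4: backref(off=1, len=1). Copied 'B' from pos 2. Output: "BCBB"
Token 5: literal('I'). Output: "BCBBI"
Token 6: literal('H'). Output: "BCBBIH"
Token 7: backref(off=3, len=5). Buffer before: "BCBBIH" (len 6)
  byte 1: read out[3]='B', append. Buffer now: "BCBBIHB"
  byte 2: read out[4]='I', append. Buffer now: "BCBBIHBI"
  byte 3: read out[5]='H', append. Buffer now: "BCBBIHBIH"
  byte 4: read out[6]='B', append. Buffer now: "BCBBIHBIHB"
  byte 5: read out[7]='I', append. Buffer now: "BCBBIHBIHBI"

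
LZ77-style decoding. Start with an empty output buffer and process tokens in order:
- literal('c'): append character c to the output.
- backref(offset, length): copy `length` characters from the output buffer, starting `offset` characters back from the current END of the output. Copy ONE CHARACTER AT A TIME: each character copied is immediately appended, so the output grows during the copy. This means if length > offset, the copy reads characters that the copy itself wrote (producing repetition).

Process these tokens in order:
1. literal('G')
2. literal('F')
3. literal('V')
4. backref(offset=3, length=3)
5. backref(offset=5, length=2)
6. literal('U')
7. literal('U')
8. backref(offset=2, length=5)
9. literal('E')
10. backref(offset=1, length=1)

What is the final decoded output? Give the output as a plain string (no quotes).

Answer: GFVGFVFVUUUUUUUEE

Derivation:
Token 1: literal('G'). Output: "G"
Token 2: literal('F'). Output: "GF"
Token 3: literal('V'). Output: "GFV"
Token 4: backref(off=3, len=3). Copied 'GFV' from pos 0. Output: "GFVGFV"
Token 5: backref(off=5, len=2). Copied 'FV' from pos 1. Output: "GFVGFVFV"
Token 6: literal('U'). Output: "GFVGFVFVU"
Token 7: literal('U'). Output: "GFVGFVFVUU"
Token 8: backref(off=2, len=5) (overlapping!). Copied 'UUUUU' from pos 8. Output: "GFVGFVFVUUUUUUU"
Token 9: literal('E'). Output: "GFVGFVFVUUUUUUUE"
Token 10: backref(off=1, len=1). Copied 'E' from pos 15. Output: "GFVGFVFVUUUUUUUEE"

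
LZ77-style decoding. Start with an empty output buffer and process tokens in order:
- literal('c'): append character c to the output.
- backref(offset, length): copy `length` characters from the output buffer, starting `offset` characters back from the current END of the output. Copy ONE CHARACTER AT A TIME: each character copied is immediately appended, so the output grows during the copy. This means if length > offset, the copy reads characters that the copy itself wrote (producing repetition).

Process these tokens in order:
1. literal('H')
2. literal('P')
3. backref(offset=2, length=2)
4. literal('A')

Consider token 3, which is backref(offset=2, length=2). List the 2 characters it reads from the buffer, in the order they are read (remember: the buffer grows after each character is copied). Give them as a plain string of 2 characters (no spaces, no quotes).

Token 1: literal('H'). Output: "H"
Token 2: literal('P'). Output: "HP"
Token 3: backref(off=2, len=2). Buffer before: "HP" (len 2)
  byte 1: read out[0]='H', append. Buffer now: "HPH"
  byte 2: read out[1]='P', append. Buffer now: "HPHP"

Answer: HP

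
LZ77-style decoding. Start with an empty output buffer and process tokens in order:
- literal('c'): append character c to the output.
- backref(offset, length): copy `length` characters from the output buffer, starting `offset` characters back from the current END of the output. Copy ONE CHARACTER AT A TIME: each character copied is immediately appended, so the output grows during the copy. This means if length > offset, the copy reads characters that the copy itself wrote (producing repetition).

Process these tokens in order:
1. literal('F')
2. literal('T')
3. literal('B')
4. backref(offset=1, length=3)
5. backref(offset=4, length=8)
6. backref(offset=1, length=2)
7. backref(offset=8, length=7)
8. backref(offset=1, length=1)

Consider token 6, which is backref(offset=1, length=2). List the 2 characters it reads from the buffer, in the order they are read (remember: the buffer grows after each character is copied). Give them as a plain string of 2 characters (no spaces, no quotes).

Answer: BB

Derivation:
Token 1: literal('F'). Output: "F"
Token 2: literal('T'). Output: "FT"
Token 3: literal('B'). Output: "FTB"
Token 4: backref(off=1, len=3) (overlapping!). Copied 'BBB' from pos 2. Output: "FTBBBB"
Token 5: backref(off=4, len=8) (overlapping!). Copied 'BBBBBBBB' from pos 2. Output: "FTBBBBBBBBBBBB"
Token 6: backref(off=1, len=2). Buffer before: "FTBBBBBBBBBBBB" (len 14)
  byte 1: read out[13]='B', append. Buffer now: "FTBBBBBBBBBBBBB"
  byte 2: read out[14]='B', append. Buffer now: "FTBBBBBBBBBBBBBB"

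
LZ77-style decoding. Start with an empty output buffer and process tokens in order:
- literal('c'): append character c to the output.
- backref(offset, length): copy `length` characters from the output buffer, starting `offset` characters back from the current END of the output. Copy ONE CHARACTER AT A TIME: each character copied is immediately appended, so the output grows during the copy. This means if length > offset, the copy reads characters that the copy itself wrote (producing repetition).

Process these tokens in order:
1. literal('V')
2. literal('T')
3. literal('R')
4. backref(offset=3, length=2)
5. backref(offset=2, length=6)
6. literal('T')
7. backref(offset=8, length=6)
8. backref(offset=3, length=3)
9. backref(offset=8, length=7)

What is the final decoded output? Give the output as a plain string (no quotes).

Token 1: literal('V'). Output: "V"
Token 2: literal('T'). Output: "VT"
Token 3: literal('R'). Output: "VTR"
Token 4: backref(off=3, len=2). Copied 'VT' from pos 0. Output: "VTRVT"
Token 5: backref(off=2, len=6) (overlapping!). Copied 'VTVTVT' from pos 3. Output: "VTRVTVTVTVT"
Token 6: literal('T'). Output: "VTRVTVTVTVTT"
Token 7: backref(off=8, len=6). Copied 'TVTVTV' from pos 4. Output: "VTRVTVTVTVTTTVTVTV"
Token 8: backref(off=3, len=3). Copied 'VTV' from pos 15. Output: "VTRVTVTVTVTTTVTVTVVTV"
Token 9: backref(off=8, len=7). Copied 'VTVTVVT' from pos 13. Output: "VTRVTVTVTVTTTVTVTVVTVVTVTVVT"

Answer: VTRVTVTVTVTTTVTVTVVTVVTVTVVT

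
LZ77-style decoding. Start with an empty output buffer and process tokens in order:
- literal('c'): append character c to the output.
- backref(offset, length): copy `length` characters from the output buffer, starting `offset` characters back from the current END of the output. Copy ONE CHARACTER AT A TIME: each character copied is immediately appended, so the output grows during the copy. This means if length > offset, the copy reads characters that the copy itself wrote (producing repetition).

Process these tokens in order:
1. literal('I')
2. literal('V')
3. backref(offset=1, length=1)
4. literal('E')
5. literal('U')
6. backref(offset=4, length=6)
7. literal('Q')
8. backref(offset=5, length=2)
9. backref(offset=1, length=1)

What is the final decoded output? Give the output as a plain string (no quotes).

Token 1: literal('I'). Output: "I"
Token 2: literal('V'). Output: "IV"
Token 3: backref(off=1, len=1). Copied 'V' from pos 1. Output: "IVV"
Token 4: literal('E'). Output: "IVVE"
Token 5: literal('U'). Output: "IVVEU"
Token 6: backref(off=4, len=6) (overlapping!). Copied 'VVEUVV' from pos 1. Output: "IVVEUVVEUVV"
Token 7: literal('Q'). Output: "IVVEUVVEUVVQ"
Token 8: backref(off=5, len=2). Copied 'EU' from pos 7. Output: "IVVEUVVEUVVQEU"
Token 9: backref(off=1, len=1). Copied 'U' from pos 13. Output: "IVVEUVVEUVVQEUU"

Answer: IVVEUVVEUVVQEUU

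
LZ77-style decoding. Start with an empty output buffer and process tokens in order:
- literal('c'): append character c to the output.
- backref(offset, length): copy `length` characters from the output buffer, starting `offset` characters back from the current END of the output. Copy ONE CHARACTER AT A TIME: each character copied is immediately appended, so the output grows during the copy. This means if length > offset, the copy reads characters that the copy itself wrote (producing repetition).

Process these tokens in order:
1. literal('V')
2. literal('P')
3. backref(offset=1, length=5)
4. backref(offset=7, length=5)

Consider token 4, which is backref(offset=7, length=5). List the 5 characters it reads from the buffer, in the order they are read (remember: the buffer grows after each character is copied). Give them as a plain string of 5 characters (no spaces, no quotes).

Token 1: literal('V'). Output: "V"
Token 2: literal('P'). Output: "VP"
Token 3: backref(off=1, len=5) (overlapping!). Copied 'PPPPP' from pos 1. Output: "VPPPPPP"
Token 4: backref(off=7, len=5). Buffer before: "VPPPPPP" (len 7)
  byte 1: read out[0]='V', append. Buffer now: "VPPPPPPV"
  byte 2: read out[1]='P', append. Buffer now: "VPPPPPPVP"
  byte 3: read out[2]='P', append. Buffer now: "VPPPPPPVPP"
  byte 4: read out[3]='P', append. Buffer now: "VPPPPPPVPPP"
  byte 5: read out[4]='P', append. Buffer now: "VPPPPPPVPPPP"

Answer: VPPPP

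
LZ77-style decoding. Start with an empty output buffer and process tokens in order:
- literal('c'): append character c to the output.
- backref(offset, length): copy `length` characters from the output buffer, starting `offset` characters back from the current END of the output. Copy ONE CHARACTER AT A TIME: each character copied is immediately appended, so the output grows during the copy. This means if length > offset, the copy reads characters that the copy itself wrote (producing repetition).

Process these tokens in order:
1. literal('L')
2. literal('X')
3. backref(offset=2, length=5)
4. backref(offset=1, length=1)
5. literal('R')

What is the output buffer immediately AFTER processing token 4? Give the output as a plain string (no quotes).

Answer: LXLXLXLL

Derivation:
Token 1: literal('L'). Output: "L"
Token 2: literal('X'). Output: "LX"
Token 3: backref(off=2, len=5) (overlapping!). Copied 'LXLXL' from pos 0. Output: "LXLXLXL"
Token 4: backref(off=1, len=1). Copied 'L' from pos 6. Output: "LXLXLXLL"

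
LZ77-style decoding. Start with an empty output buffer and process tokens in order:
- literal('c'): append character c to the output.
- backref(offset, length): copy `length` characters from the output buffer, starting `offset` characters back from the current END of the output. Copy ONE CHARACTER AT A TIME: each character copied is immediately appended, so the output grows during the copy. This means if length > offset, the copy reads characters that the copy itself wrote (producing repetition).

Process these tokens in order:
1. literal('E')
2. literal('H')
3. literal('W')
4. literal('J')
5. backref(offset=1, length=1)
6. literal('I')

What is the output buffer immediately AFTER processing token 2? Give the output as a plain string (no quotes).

Token 1: literal('E'). Output: "E"
Token 2: literal('H'). Output: "EH"

Answer: EH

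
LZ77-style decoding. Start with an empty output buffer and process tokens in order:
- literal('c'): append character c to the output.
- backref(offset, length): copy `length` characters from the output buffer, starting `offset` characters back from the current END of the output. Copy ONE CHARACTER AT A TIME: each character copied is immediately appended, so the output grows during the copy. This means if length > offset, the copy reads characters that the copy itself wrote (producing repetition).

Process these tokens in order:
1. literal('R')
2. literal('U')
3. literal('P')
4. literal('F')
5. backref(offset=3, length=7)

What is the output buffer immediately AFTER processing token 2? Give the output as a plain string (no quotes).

Token 1: literal('R'). Output: "R"
Token 2: literal('U'). Output: "RU"

Answer: RU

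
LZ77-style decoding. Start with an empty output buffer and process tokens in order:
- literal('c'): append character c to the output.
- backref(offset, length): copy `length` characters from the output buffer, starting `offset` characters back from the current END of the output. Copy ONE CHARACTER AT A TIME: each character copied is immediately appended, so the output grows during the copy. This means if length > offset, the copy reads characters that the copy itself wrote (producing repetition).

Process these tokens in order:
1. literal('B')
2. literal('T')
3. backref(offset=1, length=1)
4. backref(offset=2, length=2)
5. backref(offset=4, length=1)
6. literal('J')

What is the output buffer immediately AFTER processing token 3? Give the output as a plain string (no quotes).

Answer: BTT

Derivation:
Token 1: literal('B'). Output: "B"
Token 2: literal('T'). Output: "BT"
Token 3: backref(off=1, len=1). Copied 'T' from pos 1. Output: "BTT"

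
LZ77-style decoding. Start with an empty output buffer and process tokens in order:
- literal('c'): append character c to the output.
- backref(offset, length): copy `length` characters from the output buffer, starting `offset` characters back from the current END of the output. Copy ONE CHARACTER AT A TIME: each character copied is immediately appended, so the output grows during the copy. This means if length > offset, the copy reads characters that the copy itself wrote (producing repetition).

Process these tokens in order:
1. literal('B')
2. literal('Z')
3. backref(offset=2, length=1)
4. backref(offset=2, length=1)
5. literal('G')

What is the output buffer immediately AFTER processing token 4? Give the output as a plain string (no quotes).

Answer: BZBZ

Derivation:
Token 1: literal('B'). Output: "B"
Token 2: literal('Z'). Output: "BZ"
Token 3: backref(off=2, len=1). Copied 'B' from pos 0. Output: "BZB"
Token 4: backref(off=2, len=1). Copied 'Z' from pos 1. Output: "BZBZ"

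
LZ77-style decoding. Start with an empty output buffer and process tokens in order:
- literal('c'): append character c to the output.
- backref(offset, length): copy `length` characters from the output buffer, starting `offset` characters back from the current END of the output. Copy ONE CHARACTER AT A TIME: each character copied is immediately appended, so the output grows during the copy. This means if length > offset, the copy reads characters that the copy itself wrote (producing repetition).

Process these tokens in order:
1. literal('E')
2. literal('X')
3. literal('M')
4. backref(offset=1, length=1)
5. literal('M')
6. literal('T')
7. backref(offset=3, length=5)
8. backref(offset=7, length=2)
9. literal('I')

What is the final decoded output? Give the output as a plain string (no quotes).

Answer: EXMMMTMMTMMMTI

Derivation:
Token 1: literal('E'). Output: "E"
Token 2: literal('X'). Output: "EX"
Token 3: literal('M'). Output: "EXM"
Token 4: backref(off=1, len=1). Copied 'M' from pos 2. Output: "EXMM"
Token 5: literal('M'). Output: "EXMMM"
Token 6: literal('T'). Output: "EXMMMT"
Token 7: backref(off=3, len=5) (overlapping!). Copied 'MMTMM' from pos 3. Output: "EXMMMTMMTMM"
Token 8: backref(off=7, len=2). Copied 'MT' from pos 4. Output: "EXMMMTMMTMMMT"
Token 9: literal('I'). Output: "EXMMMTMMTMMMTI"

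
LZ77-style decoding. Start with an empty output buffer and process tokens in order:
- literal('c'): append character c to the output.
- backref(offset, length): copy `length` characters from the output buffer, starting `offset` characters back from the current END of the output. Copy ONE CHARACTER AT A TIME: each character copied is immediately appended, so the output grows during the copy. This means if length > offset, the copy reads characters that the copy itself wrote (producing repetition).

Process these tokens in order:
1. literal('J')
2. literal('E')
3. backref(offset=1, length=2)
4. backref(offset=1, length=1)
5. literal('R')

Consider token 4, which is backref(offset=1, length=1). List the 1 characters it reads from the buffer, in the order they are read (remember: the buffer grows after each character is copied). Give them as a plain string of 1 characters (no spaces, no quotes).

Token 1: literal('J'). Output: "J"
Token 2: literal('E'). Output: "JE"
Token 3: backref(off=1, len=2) (overlapping!). Copied 'EE' from pos 1. Output: "JEEE"
Token 4: backref(off=1, len=1). Buffer before: "JEEE" (len 4)
  byte 1: read out[3]='E', append. Buffer now: "JEEEE"

Answer: E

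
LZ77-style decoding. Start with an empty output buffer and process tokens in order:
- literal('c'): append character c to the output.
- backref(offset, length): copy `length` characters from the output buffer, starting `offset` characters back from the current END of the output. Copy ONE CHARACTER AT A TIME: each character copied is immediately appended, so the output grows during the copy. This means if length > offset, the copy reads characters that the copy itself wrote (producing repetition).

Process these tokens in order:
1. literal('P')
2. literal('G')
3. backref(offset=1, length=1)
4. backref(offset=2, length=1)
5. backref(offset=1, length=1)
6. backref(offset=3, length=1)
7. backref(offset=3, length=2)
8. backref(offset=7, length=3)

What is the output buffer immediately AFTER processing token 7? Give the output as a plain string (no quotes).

Answer: PGGGGGGG

Derivation:
Token 1: literal('P'). Output: "P"
Token 2: literal('G'). Output: "PG"
Token 3: backref(off=1, len=1). Copied 'G' from pos 1. Output: "PGG"
Token 4: backref(off=2, len=1). Copied 'G' from pos 1. Output: "PGGG"
Token 5: backref(off=1, len=1). Copied 'G' from pos 3. Output: "PGGGG"
Token 6: backref(off=3, len=1). Copied 'G' from pos 2. Output: "PGGGGG"
Token 7: backref(off=3, len=2). Copied 'GG' from pos 3. Output: "PGGGGGGG"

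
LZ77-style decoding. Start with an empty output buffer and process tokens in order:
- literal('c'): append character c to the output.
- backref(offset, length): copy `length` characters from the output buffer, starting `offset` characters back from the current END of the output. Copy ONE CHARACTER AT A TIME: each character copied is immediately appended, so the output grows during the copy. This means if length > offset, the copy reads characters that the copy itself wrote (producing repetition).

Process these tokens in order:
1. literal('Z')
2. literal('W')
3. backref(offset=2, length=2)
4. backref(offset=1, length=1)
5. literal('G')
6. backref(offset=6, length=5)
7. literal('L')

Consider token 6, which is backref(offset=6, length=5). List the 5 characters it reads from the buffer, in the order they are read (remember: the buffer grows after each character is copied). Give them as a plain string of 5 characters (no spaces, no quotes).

Answer: ZWZWW

Derivation:
Token 1: literal('Z'). Output: "Z"
Token 2: literal('W'). Output: "ZW"
Token 3: backref(off=2, len=2). Copied 'ZW' from pos 0. Output: "ZWZW"
Token 4: backref(off=1, len=1). Copied 'W' from pos 3. Output: "ZWZWW"
Token 5: literal('G'). Output: "ZWZWWG"
Token 6: backref(off=6, len=5). Buffer before: "ZWZWWG" (len 6)
  byte 1: read out[0]='Z', append. Buffer now: "ZWZWWGZ"
  byte 2: read out[1]='W', append. Buffer now: "ZWZWWGZW"
  byte 3: read out[2]='Z', append. Buffer now: "ZWZWWGZWZ"
  byte 4: read out[3]='W', append. Buffer now: "ZWZWWGZWZW"
  byte 5: read out[4]='W', append. Buffer now: "ZWZWWGZWZWW"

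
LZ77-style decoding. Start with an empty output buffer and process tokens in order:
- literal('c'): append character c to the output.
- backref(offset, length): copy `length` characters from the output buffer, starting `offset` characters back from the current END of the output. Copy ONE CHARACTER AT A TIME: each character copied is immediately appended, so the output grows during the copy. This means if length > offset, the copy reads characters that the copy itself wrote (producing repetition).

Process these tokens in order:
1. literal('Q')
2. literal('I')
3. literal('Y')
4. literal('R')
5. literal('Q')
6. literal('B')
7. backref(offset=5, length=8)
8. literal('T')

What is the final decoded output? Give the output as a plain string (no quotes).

Answer: QIYRQBIYRQBIYRT

Derivation:
Token 1: literal('Q'). Output: "Q"
Token 2: literal('I'). Output: "QI"
Token 3: literal('Y'). Output: "QIY"
Token 4: literal('R'). Output: "QIYR"
Token 5: literal('Q'). Output: "QIYRQ"
Token 6: literal('B'). Output: "QIYRQB"
Token 7: backref(off=5, len=8) (overlapping!). Copied 'IYRQBIYR' from pos 1. Output: "QIYRQBIYRQBIYR"
Token 8: literal('T'). Output: "QIYRQBIYRQBIYRT"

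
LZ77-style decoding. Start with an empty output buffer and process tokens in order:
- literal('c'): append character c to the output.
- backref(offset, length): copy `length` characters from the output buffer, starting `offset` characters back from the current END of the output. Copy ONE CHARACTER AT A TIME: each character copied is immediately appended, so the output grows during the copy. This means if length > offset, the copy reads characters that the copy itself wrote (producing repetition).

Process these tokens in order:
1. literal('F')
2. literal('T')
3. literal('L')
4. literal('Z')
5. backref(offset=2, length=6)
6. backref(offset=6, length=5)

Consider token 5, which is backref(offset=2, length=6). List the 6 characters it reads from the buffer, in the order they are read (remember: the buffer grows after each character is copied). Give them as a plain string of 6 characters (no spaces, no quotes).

Answer: LZLZLZ

Derivation:
Token 1: literal('F'). Output: "F"
Token 2: literal('T'). Output: "FT"
Token 3: literal('L'). Output: "FTL"
Token 4: literal('Z'). Output: "FTLZ"
Token 5: backref(off=2, len=6). Buffer before: "FTLZ" (len 4)
  byte 1: read out[2]='L', append. Buffer now: "FTLZL"
  byte 2: read out[3]='Z', append. Buffer now: "FTLZLZ"
  byte 3: read out[4]='L', append. Buffer now: "FTLZLZL"
  byte 4: read out[5]='Z', append. Buffer now: "FTLZLZLZ"
  byte 5: read out[6]='L', append. Buffer now: "FTLZLZLZL"
  byte 6: read out[7]='Z', append. Buffer now: "FTLZLZLZLZ"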